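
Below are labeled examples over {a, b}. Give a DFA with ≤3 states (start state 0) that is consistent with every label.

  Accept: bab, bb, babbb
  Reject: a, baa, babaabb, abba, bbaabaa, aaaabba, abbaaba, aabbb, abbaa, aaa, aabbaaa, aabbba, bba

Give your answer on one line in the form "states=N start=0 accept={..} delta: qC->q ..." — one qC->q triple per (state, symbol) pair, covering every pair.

State merging on the prefix tree: take the shortest (then alphabetical) example prefix whose next move is undefined and point that move at state 0, else 1, else 2, ...; a target is out if some Accept/Reject pair would then sit in one state with the same input left (inseparable). If every existing state is out, open a new one.
a: 0a undefined. 0a->0: ok.
b: 0b undefined. 0b->0: no, bab/a meet in 0. Open state 1: 0b->1.
ba: 1a undefined. 1a->0: no, bb/babaabb meet in 1 with "b" left. 1a->1: ok.
bb: 1b undefined. 1b->0: no, bab/a meet in 0. 1b->1: no, bab/baa meet in 1. Open state 2: 1b->2.
bba: 2a undefined. 2a->0: no, bab/babaabb meet in 2. 2a->1: ok.
babb: 2b undefined. 2b->0: no, babbb/baa meet in 1. 2b->1: ok.
All examples now run through 3 states with every (state, symbol) defined. Accept strings end in {2}, Reject strings end in {0,1}; accept={2}.

states=3 start=0 accept={2} delta: 0a->0 0b->1 1a->1 1b->2 2a->1 2b->1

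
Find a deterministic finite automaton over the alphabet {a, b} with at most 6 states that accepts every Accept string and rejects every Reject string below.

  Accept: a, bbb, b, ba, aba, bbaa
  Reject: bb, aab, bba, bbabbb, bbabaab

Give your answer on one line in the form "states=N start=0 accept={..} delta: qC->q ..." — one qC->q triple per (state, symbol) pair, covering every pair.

Fold the examples into a partial DFA from state 0: repeatedly fix the first undefined (state, symbol) met by the shortest-then-alphabetical prefix, trying targets in increasing order and rejecting any under which an Accept and a Reject string meet in one state with the same remainder; add a state when all current targets are rejected. Accepting states are where Accept strings end.
a: 0a undefined. 0a->0: no, b/aab meet in 0 with "b" left. Open state 1: 0a->1.
b: 0b undefined. 0b->0: no, a/bba meet in 1. 0b->1: no, aba/bba meet in 1 with "ba" left. Open state 2: 0b->2.
aa: 1a undefined. 1a->0: no, b/aab meet in 2. 1a->1: ok.
ab: 1b undefined. 1b->0: ok.
ba: 2a undefined. 2a->0: no, ba/aab meet in 0. 2a->1: ok.
bb: 2b undefined. 2b->0: no, a/bba meet in 1. 2b->1: no, a/bb meet in 1. 2b->2: no, a/bba meet in 1. Open state 3: 2b->3.
bba: 3a undefined. 3a->0: no, bbb/bbabbb meet in 3 with "b" left. 3a->1: no, a/bba meet in 1. 3a->2: no, b/bba meet in 2. 3a->3: no, bbaa/bb meet in 3. Open state 4: 3a->4.
bbb: 3b undefined. 3b->0: no, bbb/aab meet in 0. 3b->1: ok.
bbaa: 4a undefined. 4a->0: no, bbaa/aab meet in 0. 4a->1: ok.
bbab: 4b undefined. 4b->0: ok.
All examples now run through 5 states with every (state, symbol) defined. Accept strings end in {1,2}, Reject strings end in {0,3,4}; accept={1,2}.

states=5 start=0 accept={1,2} delta: 0a->1 0b->2 1a->1 1b->0 2a->1 2b->3 3a->4 3b->1 4a->1 4b->0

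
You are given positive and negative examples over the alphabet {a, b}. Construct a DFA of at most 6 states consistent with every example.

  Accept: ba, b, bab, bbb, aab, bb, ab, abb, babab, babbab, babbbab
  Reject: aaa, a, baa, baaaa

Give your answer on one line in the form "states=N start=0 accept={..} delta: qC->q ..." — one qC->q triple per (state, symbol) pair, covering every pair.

State merging on the prefix tree: take the shortest (then alphabetical) example prefix whose next move is undefined and point that move at state 0, else 1, else 2, ...; a target is out if some Accept/Reject pair would then sit in one state with the same input left (inseparable). If every existing state is out, open a new one.
a: 0a undefined. 0a->0: ok.
b: 0b undefined. 0b->0: no, ba/aaa meet in 0. Open state 1: 0b->1.
ba: 1a undefined. 1a->0: no, ba/aaa meet in 0. 1a->1: no, ba/baa meet in 1. Open state 2: 1a->2.
bb: 1b undefined. 1b->0: no, bb/aaa meet in 0. 1b->1: ok.
baa: 2a undefined. 2a->0: ok.
bab: 2b undefined. 2b->0: no, bab/aaa meet in 0. 2b->1: ok.
All examples now run through 3 states with every (state, symbol) defined. Accept strings end in {1,2}, Reject strings end in {0}; accept={1,2}.

states=3 start=0 accept={1,2} delta: 0a->0 0b->1 1a->2 1b->1 2a->0 2b->1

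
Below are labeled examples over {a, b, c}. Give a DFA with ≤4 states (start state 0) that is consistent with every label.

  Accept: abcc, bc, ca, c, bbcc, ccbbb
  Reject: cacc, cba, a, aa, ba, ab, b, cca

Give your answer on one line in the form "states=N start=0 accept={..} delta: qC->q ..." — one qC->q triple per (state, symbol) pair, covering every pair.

State merging on the prefix tree: take the shortest (then alphabetical) example prefix whose next move is undefined and point that move at state 0, else 1, else 2, ...; a target is out if some Accept/Reject pair would then sit in one state with the same input left (inseparable). If every existing state is out, open a new one.
a: 0a undefined. 0a->0: ok.
b: 0b undefined. 0b->0: ok.
c: 0c undefined. 0c->0: no, abcc/cacc meet in 0. Open state 1: 0c->1.
ca: 1a undefined. 1a->0: no, abcc/cacc meet in 1 with "c" left. 1a->1: ok.
cb: 1b undefined. 1b->0: ok.
cc: 1c undefined. 1c->0: no, abcc/cba meet in 0. 1c->1: no, abcc/cacc meet in 1. Open state 2: 1c->2.
cca: 2a undefined. 2a->0: ok.
ccb: 2b undefined. 2b->0: no, ccbbb/cba meet in 0. 2b->1: no, ccbbb/cba meet in 0. 2b->2: ok.
cacc: 2c undefined. 2c->0: ok.
All examples now run through 3 states with every (state, symbol) defined. Accept strings end in {1,2}, Reject strings end in {0}; accept={1,2}.

states=3 start=0 accept={1,2} delta: 0a->0 0b->0 0c->1 1a->1 1b->0 1c->2 2a->0 2b->2 2c->0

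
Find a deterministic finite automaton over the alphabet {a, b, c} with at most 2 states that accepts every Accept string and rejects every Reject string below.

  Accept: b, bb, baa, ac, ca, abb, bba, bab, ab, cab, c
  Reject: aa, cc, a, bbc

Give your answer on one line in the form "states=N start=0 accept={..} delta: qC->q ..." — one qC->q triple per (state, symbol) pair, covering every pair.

State merging on the prefix tree: take the shortest (then alphabetical) example prefix whose next move is undefined and point that move at state 0, else 1, else 2, ...; a target is out if some Accept/Reject pair would then sit in one state with the same input left (inseparable). If every existing state is out, open a new one.
a: 0a undefined. 0a->0: ok.
b: 0b undefined. 0b->0: no, b/aa meet in 0. Open state 1: 0b->1.
c: 0c undefined. 0c->0: no, ac/aa meet in 0. 0c->1: ok.
ba: 1a undefined. 1a->0: no, baa/aa meet in 0. 1a->1: ok.
bb: 1b undefined. 1b->0: no, b/bbc meet in 1. 1b->1: ok.
cc: 1c undefined. 1c->0: ok.
All examples now run through 2 states with every (state, symbol) defined. Accept strings end in {1}, Reject strings end in {0}; accept={1}.

states=2 start=0 accept={1} delta: 0a->0 0b->1 0c->1 1a->1 1b->1 1c->0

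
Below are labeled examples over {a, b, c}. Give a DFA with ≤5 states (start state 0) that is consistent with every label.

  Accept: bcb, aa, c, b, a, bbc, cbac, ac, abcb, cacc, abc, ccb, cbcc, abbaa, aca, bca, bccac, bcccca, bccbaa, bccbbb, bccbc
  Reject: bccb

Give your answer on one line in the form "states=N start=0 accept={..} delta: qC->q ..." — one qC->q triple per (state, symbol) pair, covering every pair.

states=5 start=0 accept={0,1,2,3} delta: 0a->0 0b->1 0c->0 1a->0 1b->0 1c->2 2a->0 2b->0 2c->3 3a->0 3b->4 3c->0 4a->0 4b->0 4c->0

Grow the machine one transition at a time. Run the examples from 0; the earliest place one falls off (shortest prefix, ties alphabetical) gets sent to the lowest-numbered state that keeps every Accept/Reject pair distinguishable — a pair clashes when both reach the same state with identical unread suffix — and to a fresh state only if none does.
a: 0a undefined. 0a->0: ok.
b: 0b undefined. 0b->0: no, ccb/bccb meet in 0 with "ccb" left. Open state 1: 0b->1.
c: 0c undefined. 0c->0: ok.
bb: 1b undefined. 1b->0: ok.
bc: 1c undefined. 1c->0: no, bcb/bccb meet in 1. 1c->1: no, bcb/bccb meet in 0. Open state 2: 1c->2.
bca: 2a undefined. 2a->0: ok.
bcb: 2b undefined. 2b->0: ok.
bcc: 2c undefined. 2c->0: no, b/bccb meet in 1. 2c->1: no, bcb/bccb meet in 0. 2c->2: no, bcb/bccb meet in 0. Open state 3: 2c->3.
cba: 1a undefined. 1a->0: ok.
bcca: 3a undefined. 3a->0: ok.
bccb: 3b undefined. 3b->0: no, bcb/bccb meet in 0. 3b->1: no, b/bccb meet in 1. 3b->2: no, abc/bccb meet in 2. 3b->3: no, cbcc/bccb meet in 3. Open state 4: 3b->4.
bccc: 3c undefined. 3c->0: ok.
bccba: 4a undefined. 4a->0: ok.
bccbb: 4b undefined. 4b->0: ok.
bccbc: 4c undefined. 4c->0: ok.
All examples now run through 5 states with every (state, symbol) defined. Accept strings end in {0,1,2,3}, Reject strings end in {4}; accept={0,1,2,3}.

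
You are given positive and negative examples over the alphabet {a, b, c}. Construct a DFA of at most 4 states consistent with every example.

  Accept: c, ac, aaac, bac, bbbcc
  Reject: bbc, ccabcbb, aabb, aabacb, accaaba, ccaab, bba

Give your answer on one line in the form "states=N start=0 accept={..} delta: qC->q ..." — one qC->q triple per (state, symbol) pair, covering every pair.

states=3 start=0 accept={0} delta: 0a->0 0b->1 0c->0 1a->1 1b->2 1c->0 2a->1 2b->0 2c->1

Fold the examples into a partial DFA from state 0: repeatedly fix the first undefined (state, symbol) met by the shortest-then-alphabetical prefix, trying targets in increasing order and rejecting any under which an Accept and a Reject string meet in one state with the same remainder; add a state when all current targets are rejected. Accepting states are where Accept strings end.
a: 0a undefined. 0a->0: ok.
b: 0b undefined. 0b->0: no, c/bbc meet in 0 with "c" left. Open state 1: 0b->1.
c: 0c undefined. 0c->0: ok.
ba: 1a undefined. 1a->0: no, c/accaaba meet in 0. 1a->1: ok.
bb: 1b undefined. 1b->0: no, c/bbc meet in 0. 1b->1: no, bac/bbc meet in 1 with "c" left. Open state 2: 1b->2.
bac: 1c undefined. 1c->0: ok.
bba: 2a undefined. 2a->0: no, c/bba meet in 0. 2a->1: ok.
bbb: 2b undefined. 2b->0: ok.
bbc: 2c undefined. 2c->0: no, c/bbc meet in 0. 2c->1: ok.
All examples now run through 3 states with every (state, symbol) defined. Accept strings end in {0}, Reject strings end in {1,2}; accept={0}.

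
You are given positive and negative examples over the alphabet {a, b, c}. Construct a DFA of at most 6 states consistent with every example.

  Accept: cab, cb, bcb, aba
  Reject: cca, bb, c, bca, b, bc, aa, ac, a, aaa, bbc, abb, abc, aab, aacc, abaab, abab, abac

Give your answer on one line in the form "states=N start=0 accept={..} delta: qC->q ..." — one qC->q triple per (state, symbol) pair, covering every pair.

Grow the machine one transition at a time. Run the examples from 0; the earliest place one falls off (shortest prefix, ties alphabetical) gets sent to the lowest-numbered state that keeps every Accept/Reject pair distinguishable — a pair clashes when both reach the same state with identical unread suffix — and to a fresh state only if none does.
a: 0a undefined. 0a->0: ok.
b: 0b undefined. 0b->0: no, aba/bb meet in 0. Open state 1: 0b->1.
c: 0c undefined. 0c->0: no, cab/b meet in 1. 0c->1: no, cab/abab meet in 1 with "ab" left. Open state 2: 0c->2.
bb: 1b undefined. 1b->0: ok.
bc: 1c undefined. 1c->0: no, bcb/b meet in 1. 1c->1: no, bcb/bb meet in 0. 1c->2: ok.
ca: 2a undefined. 2a->0: no, cab/b meet in 1. 2a->1: no, cab/bb meet in 0. 2a->2: ok.
cb: 2b undefined. 2b->0: no, cab/bb meet in 0. 2b->1: no, cab/b meet in 1. 2b->2: no, cab/c meet in 2. Open state 3: 2b->3.
cc: 2c undefined. 2c->0: ok.
aba: 1a undefined. 1a->0: no, aba/cca meet in 0. 1a->1: no, aba/b meet in 1. 1a->2: no, cab/abaab meet in 3. 1a->3: ok.
abaa: 3a undefined. 3a->0: ok.
abab: 3b undefined. 3b->0: ok.
abac: 3c undefined. 3c->0: ok.
All examples now run through 4 states with every (state, symbol) defined. Accept strings end in {3}, Reject strings end in {0,1,2}; accept={3}.

states=4 start=0 accept={3} delta: 0a->0 0b->1 0c->2 1a->3 1b->0 1c->2 2a->2 2b->3 2c->0 3a->0 3b->0 3c->0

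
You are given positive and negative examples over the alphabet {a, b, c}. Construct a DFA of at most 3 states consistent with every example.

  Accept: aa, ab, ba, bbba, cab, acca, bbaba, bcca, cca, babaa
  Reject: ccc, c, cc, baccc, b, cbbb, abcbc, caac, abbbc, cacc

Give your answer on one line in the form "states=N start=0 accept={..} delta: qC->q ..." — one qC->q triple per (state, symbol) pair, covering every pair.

states=2 start=0 accept={1} delta: 0a->1 0b->0 0c->0 1a->1 1b->1 1c->0

Grow the machine one transition at a time. Run the examples from 0; the earliest place one falls off (shortest prefix, ties alphabetical) gets sent to the lowest-numbered state that keeps every Accept/Reject pair distinguishable — a pair clashes when both reach the same state with identical unread suffix — and to a fresh state only if none does.
a: 0a undefined. 0a->0: no, ab/b meet in 0 with "b" left. Open state 1: 0a->1.
b: 0b undefined. 0b->0: ok.
c: 0c undefined. 0c->0: ok.
aa: 1a undefined. 1a->0: no, aa/ccc meet in 0. 1a->1: ok.
ab: 1b undefined. 1b->0: no, ab/ccc meet in 0. 1b->1: ok.
ac: 1c undefined. 1c->0: ok.
All examples now run through 2 states with every (state, symbol) defined. Accept strings end in {1}, Reject strings end in {0}; accept={1}.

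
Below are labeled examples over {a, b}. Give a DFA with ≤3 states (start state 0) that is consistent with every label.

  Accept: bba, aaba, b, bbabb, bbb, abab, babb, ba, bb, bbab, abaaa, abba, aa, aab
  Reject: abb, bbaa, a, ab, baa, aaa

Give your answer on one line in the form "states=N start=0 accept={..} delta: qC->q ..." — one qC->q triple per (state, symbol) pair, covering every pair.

Grow the machine one transition at a time. Run the examples from 0; the earliest place one falls off (shortest prefix, ties alphabetical) gets sent to the lowest-numbered state that keeps every Accept/Reject pair distinguishable — a pair clashes when both reach the same state with identical unread suffix — and to a fresh state only if none does.
a: 0a undefined. 0a->0: no, b/ab meet in 0 with "b" left. Open state 1: 0a->1.
b: 0b undefined. 0b->0: no, bba/a meet in 1. 0b->1: no, b/a meet in 1. Open state 2: 0b->2.
aa: 1a undefined. 1a->0: ok.
ab: 1b undefined. 1b->0: no, b/abb meet in 2. 1b->1: ok.
ba: 2a undefined. 2a->0: ok.
bb: 2b undefined. 2b->0: no, bba/abb meet in 1. 2b->1: no, bbabb/abb meet in 1. 2b->2: ok.
All examples now run through 3 states with every (state, symbol) defined. Accept strings end in {0,2}, Reject strings end in {1}; accept={0,2}.

states=3 start=0 accept={0,2} delta: 0a->1 0b->2 1a->0 1b->1 2a->0 2b->2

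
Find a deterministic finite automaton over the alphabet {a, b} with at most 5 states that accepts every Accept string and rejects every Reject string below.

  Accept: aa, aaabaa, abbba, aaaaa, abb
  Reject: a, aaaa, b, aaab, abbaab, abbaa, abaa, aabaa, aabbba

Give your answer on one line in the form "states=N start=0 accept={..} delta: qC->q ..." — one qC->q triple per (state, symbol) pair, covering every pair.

states=4 start=0 accept={2,3} delta: 0a->1 0b->0 1a->2 1b->2 2a->0 2b->3 3a->2 3b->1

Fold the examples into a partial DFA from state 0: repeatedly fix the first undefined (state, symbol) met by the shortest-then-alphabetical prefix, trying targets in increasing order and rejecting any under which an Accept and a Reject string meet in one state with the same remainder; add a state when all current targets are rejected. Accepting states are where Accept strings end.
a: 0a undefined. 0a->0: no, aa/a meet in 0. Open state 1: 0a->1.
b: 0b undefined. 0b->0: ok.
aa: 1a undefined. 1a->0: no, aa/aaaa meet in 0. 1a->1: no, aa/a meet in 1. Open state 2: 1a->2.
ab: 1b undefined. 1b->0: no, aa/abbaa meet in 2. 1b->1: no, abb/a meet in 1. 1b->2: ok.
aaa: 2a undefined. 2a->0: ok.
aab: 2b undefined. 2b->0: no, aa/abbaa meet in 2. 2b->1: no, aa/aabbba meet in 2. 2b->2: no, aa/abbaab meet in 2. Open state 3: 2b->3.
aaba: 3a undefined. 3a->0: no, aa/abbaab meet in 2. 3a->1: no, aa/abbaa meet in 2. 3a->2: ok.
aabb: 3b undefined. 3b->0: no, abbba/a meet in 1. 3b->1: ok.
All examples now run through 4 states with every (state, symbol) defined. Accept strings end in {2,3}, Reject strings end in {0,1}; accept={2,3}.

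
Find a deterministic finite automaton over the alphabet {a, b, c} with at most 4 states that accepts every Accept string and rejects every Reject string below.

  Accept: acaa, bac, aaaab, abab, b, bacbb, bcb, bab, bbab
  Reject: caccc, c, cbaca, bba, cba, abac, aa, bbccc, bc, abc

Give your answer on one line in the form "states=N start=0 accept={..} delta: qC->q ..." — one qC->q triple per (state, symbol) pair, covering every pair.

State merging on the prefix tree: take the shortest (then alphabetical) example prefix whose next move is undefined and point that move at state 0, else 1, else 2, ...; a target is out if some Accept/Reject pair would then sit in one state with the same input left (inseparable). If every existing state is out, open a new one.
a: 0a undefined. 0a->0: no, bac/abac meet in 0 with "bac" left. Open state 1: 0a->1.
b: 0b undefined. 0b->0: ok.
c: 0c undefined. 0c->0: no, b/c meet in 0. 0c->1: ok.
aa: 1a undefined. 1a->0: no, aaaab/aa meet in 0. 1a->1: ok.
ab: 1b undefined. 1b->0: no, bac/abac meet in 1 with "c" left. 1b->1: no, bac/abac meet in 1 with "c" left. Open state 2: 1b->2.
ac: 1c undefined. 1c->0: no, acaa/c meet in 1. 1c->1: no, acaa/caccc meet in 1. 1c->2: ok.
aba: 2a undefined. 2a->0: no, acaa/c meet in 1. 2a->1: no, acaa/c meet in 1. 2a->2: no, acaa/cba meet in 2. Open state 3: 2a->3.
abc: 2c undefined. 2c->0: no, b/bbccc meet in 0. 2c->1: no, bac/caccc meet in 2. 2c->2: no, bac/caccc meet in 2. 2c->3: ok.
abab: 3b undefined. 3b->0: ok.
abac: 3c undefined. 3c->0: no, abab/caccc meet in 0. 3c->1: ok.
acaa: 3a undefined. 3a->0: ok.
bacb: 2b undefined. 2b->0: ok.
All examples now run through 4 states with every (state, symbol) defined. Accept strings end in {0,2}, Reject strings end in {1,3}; accept={0,2}.

states=4 start=0 accept={0,2} delta: 0a->1 0b->0 0c->1 1a->1 1b->2 1c->2 2a->3 2b->0 2c->3 3a->0 3b->0 3c->1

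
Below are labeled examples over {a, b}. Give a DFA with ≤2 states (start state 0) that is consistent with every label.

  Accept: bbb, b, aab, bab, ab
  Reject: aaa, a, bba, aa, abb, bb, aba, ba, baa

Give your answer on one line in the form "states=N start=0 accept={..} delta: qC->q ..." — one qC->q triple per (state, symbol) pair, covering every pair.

states=2 start=0 accept={1} delta: 0a->0 0b->1 1a->0 1b->0

Grow the machine one transition at a time. Run the examples from 0; the earliest place one falls off (shortest prefix, ties alphabetical) gets sent to the lowest-numbered state that keeps every Accept/Reject pair distinguishable — a pair clashes when both reach the same state with identical unread suffix — and to a fresh state only if none does.
a: 0a undefined. 0a->0: ok.
b: 0b undefined. 0b->0: no, bbb/aaa meet in 0. Open state 1: 0b->1.
ba: 1a undefined. 1a->0: ok.
bb: 1b undefined. 1b->0: ok.
All examples now run through 2 states with every (state, symbol) defined. Accept strings end in {1}, Reject strings end in {0}; accept={1}.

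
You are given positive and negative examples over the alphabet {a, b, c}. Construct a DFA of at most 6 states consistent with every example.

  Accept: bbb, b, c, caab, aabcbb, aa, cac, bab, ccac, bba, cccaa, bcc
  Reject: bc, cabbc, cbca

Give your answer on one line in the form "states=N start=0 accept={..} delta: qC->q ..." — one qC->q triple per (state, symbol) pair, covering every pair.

states=3 start=0 accept={0,1} delta: 0a->0 0b->1 0c->0 1a->0 1b->1 1c->2 2a->2 2b->0 2c->0

Fold the examples into a partial DFA from state 0: repeatedly fix the first undefined (state, symbol) met by the shortest-then-alphabetical prefix, trying targets in increasing order and rejecting any under which an Accept and a Reject string meet in one state with the same remainder; add a state when all current targets are rejected. Accepting states are where Accept strings end.
a: 0a undefined. 0a->0: ok.
b: 0b undefined. 0b->0: no, c/bc meet in 0 with "c" left. Open state 1: 0b->1.
c: 0c undefined. 0c->0: ok.
ba: 1a undefined. 1a->0: ok.
bb: 1b undefined. 1b->0: no, c/cabbc meet in 0. 1b->1: ok.
bc: 1c undefined. 1c->0: no, c/bc meet in 0. 1c->1: no, bbb/bc meet in 1. Open state 2: 1c->2.
bcc: 2c undefined. 2c->0: ok.
cbca: 2a undefined. 2a->0: no, c/cbca meet in 0. 2a->1: no, bbb/cbca meet in 1. 2a->2: ok.
aabcb: 2b undefined. 2b->0: ok.
All examples now run through 3 states with every (state, symbol) defined. Accept strings end in {0,1}, Reject strings end in {2}; accept={0,1}.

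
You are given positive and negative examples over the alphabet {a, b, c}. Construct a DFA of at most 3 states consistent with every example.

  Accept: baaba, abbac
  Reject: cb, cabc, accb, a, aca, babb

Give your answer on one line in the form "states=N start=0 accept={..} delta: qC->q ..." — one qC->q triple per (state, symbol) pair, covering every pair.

Grow the machine one transition at a time. Run the examples from 0; the earliest place one falls off (shortest prefix, ties alphabetical) gets sent to the lowest-numbered state that keeps every Accept/Reject pair distinguishable — a pair clashes when both reach the same state with identical unread suffix — and to a fresh state only if none does.
a: 0a undefined. 0a->0: ok.
b: 0b undefined. 0b->0: no, baaba/a meet in 0. Open state 1: 0b->1.
c: 0c undefined. 0c->0: ok.
ba: 1a undefined. 1a->0: no, baaba/a meet in 0. 1a->1: ok.
abb: 1b undefined. 1b->0: no, baaba/a meet in 0. 1b->1: no, baaba/cb meet in 1. Open state 2: 1b->2.
abba: 2a undefined. 2a->0: no, baaba/a meet in 0. 2a->1: no, baaba/cb meet in 1. 2a->2: ok.
babb: 2b undefined. 2b->0: ok.
cabc: 1c undefined. 1c->0: ok.
abbac: 2c undefined. 2c->0: no, abbac/cabc meet in 0. 2c->1: no, abbac/cb meet in 1. 2c->2: ok.
All examples now run through 3 states with every (state, symbol) defined. Accept strings end in {2}, Reject strings end in {0,1}; accept={2}.

states=3 start=0 accept={2} delta: 0a->0 0b->1 0c->0 1a->1 1b->2 1c->0 2a->2 2b->0 2c->2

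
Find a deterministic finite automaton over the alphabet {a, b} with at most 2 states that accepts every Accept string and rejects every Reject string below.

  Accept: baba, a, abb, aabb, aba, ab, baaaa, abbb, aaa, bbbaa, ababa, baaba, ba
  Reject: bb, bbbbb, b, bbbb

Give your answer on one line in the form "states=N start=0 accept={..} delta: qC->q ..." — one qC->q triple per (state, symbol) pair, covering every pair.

states=2 start=0 accept={1} delta: 0a->1 0b->0 1a->1 1b->1

Fold the examples into a partial DFA from state 0: repeatedly fix the first undefined (state, symbol) met by the shortest-then-alphabetical prefix, trying targets in increasing order and rejecting any under which an Accept and a Reject string meet in one state with the same remainder; add a state when all current targets are rejected. Accepting states are where Accept strings end.
a: 0a undefined. 0a->0: no, abb/bb meet in 0 with "bb" left. Open state 1: 0a->1.
b: 0b undefined. 0b->0: ok.
aa: 1a undefined. 1a->0: no, aabb/bb meet in 0. 1a->1: ok.
ab: 1b undefined. 1b->0: no, abb/bb meet in 0. 1b->1: ok.
All examples now run through 2 states with every (state, symbol) defined. Accept strings end in {1}, Reject strings end in {0}; accept={1}.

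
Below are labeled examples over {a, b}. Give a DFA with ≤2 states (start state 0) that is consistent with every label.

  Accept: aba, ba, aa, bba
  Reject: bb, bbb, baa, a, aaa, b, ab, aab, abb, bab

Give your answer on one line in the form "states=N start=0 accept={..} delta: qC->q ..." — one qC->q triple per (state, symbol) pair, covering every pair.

Fold the examples into a partial DFA from state 0: repeatedly fix the first undefined (state, symbol) met by the shortest-then-alphabetical prefix, trying targets in increasing order and rejecting any under which an Accept and a Reject string meet in one state with the same remainder; add a state when all current targets are rejected. Accepting states are where Accept strings end.
a: 0a undefined. 0a->0: no, aa/a meet in 0. Open state 1: 0a->1.
b: 0b undefined. 0b->0: no, ba/a meet in 1. 0b->1: ok.
aa: 1a undefined. 1a->0: ok.
ab: 1b undefined. 1b->0: no, aba/bbb meet in 1. 1b->1: ok.
All examples now run through 2 states with every (state, symbol) defined. Accept strings end in {0}, Reject strings end in {1}; accept={0}.

states=2 start=0 accept={0} delta: 0a->1 0b->1 1a->0 1b->1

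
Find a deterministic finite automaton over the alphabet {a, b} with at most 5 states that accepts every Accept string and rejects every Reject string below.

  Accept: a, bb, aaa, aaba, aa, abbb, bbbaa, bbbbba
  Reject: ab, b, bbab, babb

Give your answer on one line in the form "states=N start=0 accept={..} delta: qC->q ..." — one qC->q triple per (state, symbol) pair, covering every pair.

states=3 start=0 accept={0,2} delta: 0a->0 0b->1 1a->2 1b->2 2a->0 2b->0

Fold the examples into a partial DFA from state 0: repeatedly fix the first undefined (state, symbol) met by the shortest-then-alphabetical prefix, trying targets in increasing order and rejecting any under which an Accept and a Reject string meet in one state with the same remainder; add a state when all current targets are rejected. Accepting states are where Accept strings end.
a: 0a undefined. 0a->0: ok.
b: 0b undefined. 0b->0: no, a/ab meet in 0. Open state 1: 0b->1.
ba: 1a undefined. 1a->0: no, bb/babb meet in 1 with "b" left. 1a->1: no, aaba/ab meet in 1. Open state 2: 1a->2.
bb: 1b undefined. 1b->0: no, abbb/ab meet in 1. 1b->1: no, bb/ab meet in 1. 1b->2: ok.
bab: 2b undefined. 2b->0: ok.
bba: 2a undefined. 2a->0: ok.
All examples now run through 3 states with every (state, symbol) defined. Accept strings end in {0,2}, Reject strings end in {1}; accept={0,2}.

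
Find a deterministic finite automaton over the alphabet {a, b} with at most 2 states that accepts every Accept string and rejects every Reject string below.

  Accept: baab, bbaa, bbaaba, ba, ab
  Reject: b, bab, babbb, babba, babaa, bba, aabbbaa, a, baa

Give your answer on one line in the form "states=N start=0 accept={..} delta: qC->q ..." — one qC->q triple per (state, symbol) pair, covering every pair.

State merging on the prefix tree: take the shortest (then alphabetical) example prefix whose next move is undefined and point that move at state 0, else 1, else 2, ...; a target is out if some Accept/Reject pair would then sit in one state with the same input left (inseparable). If every existing state is out, open a new one.
a: 0a undefined. 0a->0: no, ab/b meet in 0 with "b" left. Open state 1: 0a->1.
b: 0b undefined. 0b->0: no, bbaa/baa meet in 1 with "a" left. 0b->1: ok.
aa: 1a undefined. 1a->0: ok.
ab: 1b undefined. 1b->0: ok.
All examples now run through 2 states with every (state, symbol) defined. Accept strings end in {0}, Reject strings end in {1}; accept={0}.

states=2 start=0 accept={0} delta: 0a->1 0b->1 1a->0 1b->0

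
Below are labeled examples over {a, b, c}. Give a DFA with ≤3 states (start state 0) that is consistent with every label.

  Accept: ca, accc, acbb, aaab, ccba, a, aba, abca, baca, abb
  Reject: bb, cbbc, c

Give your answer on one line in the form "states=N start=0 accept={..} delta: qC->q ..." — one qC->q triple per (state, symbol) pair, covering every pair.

states=3 start=0 accept={1,2} delta: 0a->1 0b->0 0c->0 1a->0 1b->2 1c->2 2a->1 2b->1 2c->2

Fold the examples into a partial DFA from state 0: repeatedly fix the first undefined (state, symbol) met by the shortest-then-alphabetical prefix, trying targets in increasing order and rejecting any under which an Accept and a Reject string meet in one state with the same remainder; add a state when all current targets are rejected. Accepting states are where Accept strings end.
a: 0a undefined. 0a->0: no, abb/bb meet in 0 with "bb" left. Open state 1: 0a->1.
b: 0b undefined. 0b->0: ok.
c: 0c undefined. 0c->0: ok.
aa: 1a undefined. 1a->0: ok.
ab: 1b undefined. 1b->0: no, aaab/bb meet in 0. 1b->1: no, aba/bb meet in 0. Open state 2: 1b->2.
ac: 1c undefined. 1c->0: no, accc/bb meet in 0. 1c->1: no, baca/bb meet in 0. 1c->2: ok.
aba: 2a undefined. 2a->0: no, aba/bb meet in 0. 2a->1: ok.
abb: 2b undefined. 2b->0: no, acbb/bb meet in 0. 2b->1: ok.
abc: 2c undefined. 2c->0: no, accc/bb meet in 0. 2c->1: no, abca/bb meet in 0. 2c->2: ok.
All examples now run through 3 states with every (state, symbol) defined. Accept strings end in {1,2}, Reject strings end in {0}; accept={1,2}.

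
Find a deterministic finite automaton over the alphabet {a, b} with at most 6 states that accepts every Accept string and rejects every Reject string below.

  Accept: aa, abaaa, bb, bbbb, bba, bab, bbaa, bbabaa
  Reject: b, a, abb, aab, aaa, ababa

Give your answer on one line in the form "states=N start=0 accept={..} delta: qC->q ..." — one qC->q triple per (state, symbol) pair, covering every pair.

states=4 start=0 accept={0,3} delta: 0a->1 0b->2 1a->0 1b->1 2a->2 2b->3 3a->3 3b->3

State merging on the prefix tree: take the shortest (then alphabetical) example prefix whose next move is undefined and point that move at state 0, else 1, else 2, ...; a target is out if some Accept/Reject pair would then sit in one state with the same input left (inseparable). If every existing state is out, open a new one.
a: 0a undefined. 0a->0: no, aa/a meet in 0. Open state 1: 0a->1.
b: 0b undefined. 0b->0: no, bb/b meet in 0. 0b->1: no, bab/aab meet in 1 with "ab" left. Open state 2: 0b->2.
aa: 1a undefined. 1a->0: ok.
ab: 1b undefined. 1b->0: no, abaaa/a meet in 1. 1b->1: ok.
ba: 2a undefined. 2a->0: no, aa/ababa meet in 0. 2a->1: no, bab/a meet in 1. 2a->2: ok.
bb: 2b undefined. 2b->0: no, bba/a meet in 1. 2b->1: no, bb/a meet in 1. 2b->2: no, bb/b meet in 2. Open state 3: 2b->3.
bba: 3a undefined. 3a->0: no, bbaa/a meet in 1. 3a->1: no, bba/a meet in 1. 3a->2: no, bba/b meet in 2. 3a->3: ok.
bbb: 3b undefined. 3b->0: no, bbbb/b meet in 2. 3b->1: no, bbbb/a meet in 1. 3b->2: no, bbabaa/b meet in 2. 3b->3: ok.
All examples now run through 4 states with every (state, symbol) defined. Accept strings end in {0,3}, Reject strings end in {1,2}; accept={0,3}.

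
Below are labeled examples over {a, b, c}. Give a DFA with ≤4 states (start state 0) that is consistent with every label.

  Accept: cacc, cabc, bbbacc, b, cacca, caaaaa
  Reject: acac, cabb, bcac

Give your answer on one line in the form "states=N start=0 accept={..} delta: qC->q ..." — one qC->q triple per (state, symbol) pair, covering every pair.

states=3 start=0 accept={0} delta: 0a->0 0b->0 0c->1 1a->2 1b->1 1c->0 2a->0 2b->1 2c->1

Grow the machine one transition at a time. Run the examples from 0; the earliest place one falls off (shortest prefix, ties alphabetical) gets sent to the lowest-numbered state that keeps every Accept/Reject pair distinguishable — a pair clashes when both reach the same state with identical unread suffix — and to a fresh state only if none does.
a: 0a undefined. 0a->0: ok.
b: 0b undefined. 0b->0: ok.
c: 0c undefined. 0c->0: no, cacc/acac meet in 0. Open state 1: 0c->1.
ca: 1a undefined. 1a->0: no, cabc/acac meet in 1. 1a->1: no, bbbacc/acac meet in 1 with "c" left. Open state 2: 1a->2.
caa: 2a undefined. 2a->0: ok.
cab: 2b undefined. 2b->0: no, b/cabb meet in 0. 2b->1: ok.
cac: 2c undefined. 2c->0: no, b/acac meet in 0. 2c->1: ok.
cabb: 1b undefined. 1b->0: no, b/cabb meet in 0. 1b->1: ok.
cabc: 1c undefined. 1c->0: ok.
All examples now run through 3 states with every (state, symbol) defined. Accept strings end in {0}, Reject strings end in {1}; accept={0}.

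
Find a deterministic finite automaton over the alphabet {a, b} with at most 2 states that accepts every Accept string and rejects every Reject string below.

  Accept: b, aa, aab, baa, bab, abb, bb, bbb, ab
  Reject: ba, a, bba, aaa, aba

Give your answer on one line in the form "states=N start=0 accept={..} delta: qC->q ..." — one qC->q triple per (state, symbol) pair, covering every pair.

Grow the machine one transition at a time. Run the examples from 0; the earliest place one falls off (shortest prefix, ties alphabetical) gets sent to the lowest-numbered state that keeps every Accept/Reject pair distinguishable — a pair clashes when both reach the same state with identical unread suffix — and to a fresh state only if none does.
a: 0a undefined. 0a->0: no, aa/a meet in 0. Open state 1: 0a->1.
b: 0b undefined. 0b->0: ok.
aa: 1a undefined. 1a->0: ok.
ab: 1b undefined. 1b->0: ok.
All examples now run through 2 states with every (state, symbol) defined. Accept strings end in {0}, Reject strings end in {1}; accept={0}.

states=2 start=0 accept={0} delta: 0a->1 0b->0 1a->0 1b->0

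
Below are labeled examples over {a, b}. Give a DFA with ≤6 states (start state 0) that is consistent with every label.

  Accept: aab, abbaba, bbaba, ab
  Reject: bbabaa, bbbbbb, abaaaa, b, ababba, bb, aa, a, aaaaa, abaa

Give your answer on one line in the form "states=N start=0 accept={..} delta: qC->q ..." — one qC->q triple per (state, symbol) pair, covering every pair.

Grow the machine one transition at a time. Run the examples from 0; the earliest place one falls off (shortest prefix, ties alphabetical) gets sent to the lowest-numbered state that keeps every Accept/Reject pair distinguishable — a pair clashes when both reach the same state with identical unread suffix — and to a fresh state only if none does.
a: 0a undefined. 0a->0: no, aab/b meet in 0 with "b" left. Open state 1: 0a->1.
b: 0b undefined. 0b->0: ok.
aa: 1a undefined. 1a->0: no, aab/bbbbbb meet in 0. 1a->1: ok.
ab: 1b undefined. 1b->0: no, aab/bbbbbb meet in 0. 1b->1: no, aab/bbabaa meet in 1. Open state 2: 1b->2.
aba: 2a undefined. 2a->0: no, bbaba/bbbbbb meet in 0. 2a->1: no, bbaba/bbabaa meet in 1. 2a->2: no, aab/bbabaa meet in 2. Open state 3: 2a->3.
abb: 2b undefined. 2b->0: ok.
abaa: 3a undefined. 3a->0: ok.
abab: 3b undefined. 3b->0: ok.
All examples now run through 4 states with every (state, symbol) defined. Accept strings end in {2,3}, Reject strings end in {0,1}; accept={2,3}.

states=4 start=0 accept={2,3} delta: 0a->1 0b->0 1a->1 1b->2 2a->3 2b->0 3a->0 3b->0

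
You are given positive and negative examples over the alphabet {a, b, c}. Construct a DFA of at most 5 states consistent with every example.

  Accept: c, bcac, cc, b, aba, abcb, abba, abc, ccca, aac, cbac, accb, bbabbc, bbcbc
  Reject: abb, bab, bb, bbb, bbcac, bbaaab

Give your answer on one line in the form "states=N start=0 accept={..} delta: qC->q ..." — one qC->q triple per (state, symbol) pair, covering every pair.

Grow the machine one transition at a time. Run the examples from 0; the earliest place one falls off (shortest prefix, ties alphabetical) gets sent to the lowest-numbered state that keeps every Accept/Reject pair distinguishable — a pair clashes when both reach the same state with identical unread suffix — and to a fresh state only if none does.
a: 0a undefined. 0a->0: ok.
b: 0b undefined. 0b->0: no, bcac/bbcac meet in 0 with "cac" left. Open state 1: 0b->1.
c: 0c undefined. 0c->0: ok.
ba: 1a undefined. 1a->0: no, b/bab meet in 1. 1a->1: ok.
bb: 1b undefined. 1b->0: no, c/abb meet in 0. 1b->1: no, bcac/bbcac meet in 1 with "cac" left. Open state 2: 1b->2.
bc: 1c undefined. 1c->0: ok.
bba: 2a undefined. 2a->0: no, b/bbaaab meet in 1. 2a->1: ok.
bbb: 2b undefined. 2b->0: no, c/bbb meet in 0. 2b->1: no, b/bbb meet in 1. 2b->2: ok.
bbc: 2c undefined. 2c->0: no, c/bbcac meet in 0. 2c->1: no, c/bbcac meet in 0. 2c->2: no, c/bbcac meet in 0. Open state 3: 2c->3.
bbca: 3a undefined. 3a->0: no, c/bbcac meet in 0. 3a->1: no, c/bbcac meet in 0. 3a->2: no, bbabbc/bbcac meet in 3. 3a->3: ok.
bbcb: 3b undefined. 3b->0: ok.
bbcac: 3c undefined. 3c->0: no, c/bbcac meet in 0. 3c->1: no, b/bbcac meet in 1. 3c->2: ok.
All examples now run through 4 states with every (state, symbol) defined. Accept strings end in {0,1,3}, Reject strings end in {2}; accept={0,1,3}.

states=4 start=0 accept={0,1,3} delta: 0a->0 0b->1 0c->0 1a->1 1b->2 1c->0 2a->1 2b->2 2c->3 3a->3 3b->0 3c->2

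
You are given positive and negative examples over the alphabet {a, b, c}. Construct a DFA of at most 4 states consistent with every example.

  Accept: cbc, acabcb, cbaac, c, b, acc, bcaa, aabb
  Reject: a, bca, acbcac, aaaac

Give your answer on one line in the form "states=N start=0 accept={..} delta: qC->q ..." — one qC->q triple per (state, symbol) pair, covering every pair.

State merging on the prefix tree: take the shortest (then alphabetical) example prefix whose next move is undefined and point that move at state 0, else 1, else 2, ...; a target is out if some Accept/Reject pair would then sit in one state with the same input left (inseparable). If every existing state is out, open a new one.
a: 0a undefined. 0a->0: no, c/aaaac meet in 0 with "c" left. Open state 1: 0a->1.
b: 0b undefined. 0b->0: ok.
c: 0c undefined. 0c->0: ok.
aa: 1a undefined. 1a->0: no, cbc/aaaac meet in 0. 1a->1: no, cbaac/aaaac meet in 1 with "c" left. Open state 2: 1a->2.
ac: 1c undefined. 1c->0: no, cbc/acbcac meet in 0. 1c->1: no, acc/a meet in 1. 1c->2: ok.
aaa: 2a undefined. 2a->0: no, bcaa/aaaac meet in 2. 2a->1: no, cbaac/aaaac meet in 2 with "c" left. 2a->2: no, cbaac/aaaac meet in 2 with "c" left. Open state 3: 2a->3.
aab: 2b undefined. 2b->0: no, bcaa/acbcac meet in 2. 2b->1: ok.
acc: 2c undefined. 2c->0: ok.
aaaa: 3a undefined. 3a->0: no, cbc/aaaac meet in 0. 3a->1: no, bcaa/aaaac meet in 2. 3a->2: no, cbc/aaaac meet in 0. 3a->3: ok.
aabb: 1b undefined. 1b->0: ok.
acab: 3b undefined. 3b->0: ok.
aaaac: 3c undefined. 3c->0: no, cbc/acbcac meet in 0. 3c->1: ok.
All examples now run through 4 states with every (state, symbol) defined. Accept strings end in {0,2}, Reject strings end in {1}; accept={0,2}.

states=4 start=0 accept={0,2} delta: 0a->1 0b->0 0c->0 1a->2 1b->0 1c->2 2a->3 2b->1 2c->0 3a->3 3b->0 3c->1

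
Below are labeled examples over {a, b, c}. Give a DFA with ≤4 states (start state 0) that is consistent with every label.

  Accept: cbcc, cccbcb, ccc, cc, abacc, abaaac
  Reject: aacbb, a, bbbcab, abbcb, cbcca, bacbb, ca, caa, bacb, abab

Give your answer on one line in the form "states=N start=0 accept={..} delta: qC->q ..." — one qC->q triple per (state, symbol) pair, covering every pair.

Grow the machine one transition at a time. Run the examples from 0; the earliest place one falls off (shortest prefix, ties alphabetical) gets sent to the lowest-numbered state that keeps every Accept/Reject pair distinguishable — a pair clashes when both reach the same state with identical unread suffix — and to a fresh state only if none does.
a: 0a undefined. 0a->0: ok.
b: 0b undefined. 0b->0: ok.
c: 0c undefined. 0c->0: no, cbcc/aacbb meet in 0. Open state 1: 0c->1.
ca: 1a undefined. 1a->0: ok.
cb: 1b undefined. 1b->0: ok.
cc: 1c undefined. 1c->0: no, cbcc/aacbb meet in 0. 1c->1: no, cccbcb/aacbb meet in 0. Open state 2: 1c->2.
ccc: 2c undefined. 2c->0: no, cccbcb/aacbb meet in 0. 2c->1: no, cccbcb/aacbb meet in 0. 2c->2: ok.
cccb: 2b undefined. 2b->0: no, cccbcb/aacbb meet in 0. 2b->1: ok.
cbcca: 2a undefined. 2a->0: ok.
All examples now run through 3 states with every (state, symbol) defined. Accept strings end in {1,2}, Reject strings end in {0}; accept={1,2}.

states=3 start=0 accept={1,2} delta: 0a->0 0b->0 0c->1 1a->0 1b->0 1c->2 2a->0 2b->1 2c->2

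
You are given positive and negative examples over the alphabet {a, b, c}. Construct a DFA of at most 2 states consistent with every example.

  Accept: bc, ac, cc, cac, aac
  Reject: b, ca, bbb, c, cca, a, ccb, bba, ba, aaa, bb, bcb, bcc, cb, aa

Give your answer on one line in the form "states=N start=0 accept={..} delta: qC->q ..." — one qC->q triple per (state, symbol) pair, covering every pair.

states=2 start=0 accept={0} delta: 0a->1 0b->1 0c->1 1a->1 1b->1 1c->0

Grow the machine one transition at a time. Run the examples from 0; the earliest place one falls off (shortest prefix, ties alphabetical) gets sent to the lowest-numbered state that keeps every Accept/Reject pair distinguishable — a pair clashes when both reach the same state with identical unread suffix — and to a fresh state only if none does.
a: 0a undefined. 0a->0: no, ac/c meet in 0 with "c" left. Open state 1: 0a->1.
b: 0b undefined. 0b->0: no, bc/c meet in 0 with "c" left. 0b->1: ok.
c: 0c undefined. 0c->0: no, cc/c meet in 0. 0c->1: ok.
aa: 1a undefined. 1a->0: no, cac/b meet in 1. 1a->1: ok.
ac: 1c undefined. 1c->0: ok.
bb: 1b undefined. 1b->0: no, bc/bb meet in 0. 1b->1: ok.
All examples now run through 2 states with every (state, symbol) defined. Accept strings end in {0}, Reject strings end in {1}; accept={0}.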